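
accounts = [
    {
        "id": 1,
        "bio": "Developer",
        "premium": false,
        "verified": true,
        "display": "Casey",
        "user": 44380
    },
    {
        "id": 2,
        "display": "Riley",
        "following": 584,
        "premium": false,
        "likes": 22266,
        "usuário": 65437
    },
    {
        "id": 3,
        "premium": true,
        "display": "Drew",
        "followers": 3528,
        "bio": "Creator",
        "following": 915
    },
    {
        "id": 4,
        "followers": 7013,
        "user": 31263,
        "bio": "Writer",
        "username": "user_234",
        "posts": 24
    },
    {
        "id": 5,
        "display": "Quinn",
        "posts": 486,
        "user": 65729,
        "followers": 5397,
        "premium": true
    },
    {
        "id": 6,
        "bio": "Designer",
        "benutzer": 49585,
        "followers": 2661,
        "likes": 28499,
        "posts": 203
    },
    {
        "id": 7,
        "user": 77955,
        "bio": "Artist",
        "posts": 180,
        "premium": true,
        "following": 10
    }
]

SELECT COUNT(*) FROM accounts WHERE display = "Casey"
1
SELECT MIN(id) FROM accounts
1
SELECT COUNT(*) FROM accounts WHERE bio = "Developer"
1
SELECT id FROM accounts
[1, 2, 3, 4, 5, 6, 7]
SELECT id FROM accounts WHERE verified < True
[]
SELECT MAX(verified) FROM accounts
True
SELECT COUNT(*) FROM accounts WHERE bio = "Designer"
1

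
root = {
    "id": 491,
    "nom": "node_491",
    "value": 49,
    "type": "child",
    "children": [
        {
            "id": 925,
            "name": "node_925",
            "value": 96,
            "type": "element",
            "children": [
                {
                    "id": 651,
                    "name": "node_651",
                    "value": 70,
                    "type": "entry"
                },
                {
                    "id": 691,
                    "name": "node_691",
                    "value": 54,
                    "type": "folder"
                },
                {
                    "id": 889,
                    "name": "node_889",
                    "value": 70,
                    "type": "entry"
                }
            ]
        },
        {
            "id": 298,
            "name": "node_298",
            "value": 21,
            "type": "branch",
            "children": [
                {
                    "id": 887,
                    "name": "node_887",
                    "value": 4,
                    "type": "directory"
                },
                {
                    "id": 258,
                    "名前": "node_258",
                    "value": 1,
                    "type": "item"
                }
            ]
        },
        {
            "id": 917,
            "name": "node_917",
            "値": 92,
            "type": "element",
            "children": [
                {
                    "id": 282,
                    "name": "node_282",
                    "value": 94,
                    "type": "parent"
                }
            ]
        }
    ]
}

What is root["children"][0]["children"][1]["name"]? "node_691"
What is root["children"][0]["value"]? 96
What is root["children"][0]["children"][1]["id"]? 691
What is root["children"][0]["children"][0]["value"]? 70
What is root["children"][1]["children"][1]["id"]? 258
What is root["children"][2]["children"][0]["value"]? 94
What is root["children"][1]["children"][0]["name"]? "node_887"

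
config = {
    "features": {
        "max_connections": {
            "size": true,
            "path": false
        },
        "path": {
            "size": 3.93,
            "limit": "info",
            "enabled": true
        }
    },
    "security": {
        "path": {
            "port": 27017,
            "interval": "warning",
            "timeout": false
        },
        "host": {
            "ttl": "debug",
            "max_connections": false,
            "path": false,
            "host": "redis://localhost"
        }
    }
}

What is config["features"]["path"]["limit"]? "info"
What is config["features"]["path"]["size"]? 3.93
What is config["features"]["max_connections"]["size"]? True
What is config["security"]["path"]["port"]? 27017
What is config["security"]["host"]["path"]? False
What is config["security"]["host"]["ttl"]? "debug"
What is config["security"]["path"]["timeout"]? False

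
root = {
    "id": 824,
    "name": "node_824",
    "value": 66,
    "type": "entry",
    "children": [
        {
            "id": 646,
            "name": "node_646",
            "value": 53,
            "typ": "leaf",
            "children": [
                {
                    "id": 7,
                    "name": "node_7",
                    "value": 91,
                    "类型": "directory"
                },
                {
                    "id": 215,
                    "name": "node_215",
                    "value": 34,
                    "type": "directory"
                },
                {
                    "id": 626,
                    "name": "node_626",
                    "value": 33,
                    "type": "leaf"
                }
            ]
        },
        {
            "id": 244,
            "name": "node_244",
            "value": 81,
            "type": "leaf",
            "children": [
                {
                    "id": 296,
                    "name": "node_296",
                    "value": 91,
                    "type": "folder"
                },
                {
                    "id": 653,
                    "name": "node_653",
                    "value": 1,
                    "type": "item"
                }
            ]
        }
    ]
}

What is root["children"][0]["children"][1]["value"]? 34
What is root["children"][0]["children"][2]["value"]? 33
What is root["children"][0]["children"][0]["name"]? "node_7"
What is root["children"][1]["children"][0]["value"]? 91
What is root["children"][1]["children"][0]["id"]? 296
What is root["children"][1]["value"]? 81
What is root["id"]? 824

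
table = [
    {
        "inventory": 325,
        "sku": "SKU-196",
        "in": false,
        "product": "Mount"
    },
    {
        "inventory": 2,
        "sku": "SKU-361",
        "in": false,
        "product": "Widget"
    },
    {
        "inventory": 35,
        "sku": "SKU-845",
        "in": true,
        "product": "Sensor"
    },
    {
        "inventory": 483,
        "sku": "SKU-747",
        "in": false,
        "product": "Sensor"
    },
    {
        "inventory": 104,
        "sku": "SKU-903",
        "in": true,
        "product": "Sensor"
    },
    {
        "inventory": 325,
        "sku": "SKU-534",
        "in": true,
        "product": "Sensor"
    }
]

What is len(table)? 6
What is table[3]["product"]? "Sensor"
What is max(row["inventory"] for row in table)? 483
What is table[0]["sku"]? "SKU-196"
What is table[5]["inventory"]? 325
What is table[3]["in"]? False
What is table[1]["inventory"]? 2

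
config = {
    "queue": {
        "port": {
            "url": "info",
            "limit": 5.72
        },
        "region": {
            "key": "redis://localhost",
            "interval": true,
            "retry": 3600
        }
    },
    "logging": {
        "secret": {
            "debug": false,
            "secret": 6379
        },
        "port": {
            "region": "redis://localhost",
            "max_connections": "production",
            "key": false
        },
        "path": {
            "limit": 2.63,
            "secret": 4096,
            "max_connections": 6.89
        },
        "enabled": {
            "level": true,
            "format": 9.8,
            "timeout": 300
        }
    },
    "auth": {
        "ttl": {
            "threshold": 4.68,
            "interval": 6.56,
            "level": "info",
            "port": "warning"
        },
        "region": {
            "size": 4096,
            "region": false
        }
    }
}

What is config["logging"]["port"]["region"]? "redis://localhost"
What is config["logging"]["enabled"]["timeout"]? 300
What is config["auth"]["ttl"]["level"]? "info"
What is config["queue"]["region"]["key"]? "redis://localhost"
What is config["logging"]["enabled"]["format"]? 9.8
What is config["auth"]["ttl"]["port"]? "warning"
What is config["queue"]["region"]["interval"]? True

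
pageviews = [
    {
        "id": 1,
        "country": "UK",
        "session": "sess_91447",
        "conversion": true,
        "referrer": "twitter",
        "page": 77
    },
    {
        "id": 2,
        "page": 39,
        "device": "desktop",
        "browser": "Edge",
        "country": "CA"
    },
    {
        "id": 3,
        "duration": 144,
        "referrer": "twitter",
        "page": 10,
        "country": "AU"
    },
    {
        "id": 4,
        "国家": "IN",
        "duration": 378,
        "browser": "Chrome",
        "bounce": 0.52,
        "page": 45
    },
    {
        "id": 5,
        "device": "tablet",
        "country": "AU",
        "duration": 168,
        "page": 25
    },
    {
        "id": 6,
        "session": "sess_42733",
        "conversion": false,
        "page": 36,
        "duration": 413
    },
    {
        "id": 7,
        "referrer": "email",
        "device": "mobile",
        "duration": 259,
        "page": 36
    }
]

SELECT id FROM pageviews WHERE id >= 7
[7]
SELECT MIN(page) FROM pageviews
10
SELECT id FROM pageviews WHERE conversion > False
[1]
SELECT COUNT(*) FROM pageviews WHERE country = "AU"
2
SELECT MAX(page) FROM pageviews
77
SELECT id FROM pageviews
[1, 2, 3, 4, 5, 6, 7]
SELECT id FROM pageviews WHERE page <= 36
[3, 5, 6, 7]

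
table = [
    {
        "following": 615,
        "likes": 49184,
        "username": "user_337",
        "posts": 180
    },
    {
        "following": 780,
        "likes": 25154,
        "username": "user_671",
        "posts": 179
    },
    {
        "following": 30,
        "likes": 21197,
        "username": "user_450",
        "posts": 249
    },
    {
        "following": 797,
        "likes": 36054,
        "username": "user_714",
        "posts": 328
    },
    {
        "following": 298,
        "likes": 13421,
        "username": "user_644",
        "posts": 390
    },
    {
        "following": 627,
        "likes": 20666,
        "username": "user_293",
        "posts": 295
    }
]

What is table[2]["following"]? 30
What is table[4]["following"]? 298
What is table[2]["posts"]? 249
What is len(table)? 6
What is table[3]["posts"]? 328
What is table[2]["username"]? "user_450"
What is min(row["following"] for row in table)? 30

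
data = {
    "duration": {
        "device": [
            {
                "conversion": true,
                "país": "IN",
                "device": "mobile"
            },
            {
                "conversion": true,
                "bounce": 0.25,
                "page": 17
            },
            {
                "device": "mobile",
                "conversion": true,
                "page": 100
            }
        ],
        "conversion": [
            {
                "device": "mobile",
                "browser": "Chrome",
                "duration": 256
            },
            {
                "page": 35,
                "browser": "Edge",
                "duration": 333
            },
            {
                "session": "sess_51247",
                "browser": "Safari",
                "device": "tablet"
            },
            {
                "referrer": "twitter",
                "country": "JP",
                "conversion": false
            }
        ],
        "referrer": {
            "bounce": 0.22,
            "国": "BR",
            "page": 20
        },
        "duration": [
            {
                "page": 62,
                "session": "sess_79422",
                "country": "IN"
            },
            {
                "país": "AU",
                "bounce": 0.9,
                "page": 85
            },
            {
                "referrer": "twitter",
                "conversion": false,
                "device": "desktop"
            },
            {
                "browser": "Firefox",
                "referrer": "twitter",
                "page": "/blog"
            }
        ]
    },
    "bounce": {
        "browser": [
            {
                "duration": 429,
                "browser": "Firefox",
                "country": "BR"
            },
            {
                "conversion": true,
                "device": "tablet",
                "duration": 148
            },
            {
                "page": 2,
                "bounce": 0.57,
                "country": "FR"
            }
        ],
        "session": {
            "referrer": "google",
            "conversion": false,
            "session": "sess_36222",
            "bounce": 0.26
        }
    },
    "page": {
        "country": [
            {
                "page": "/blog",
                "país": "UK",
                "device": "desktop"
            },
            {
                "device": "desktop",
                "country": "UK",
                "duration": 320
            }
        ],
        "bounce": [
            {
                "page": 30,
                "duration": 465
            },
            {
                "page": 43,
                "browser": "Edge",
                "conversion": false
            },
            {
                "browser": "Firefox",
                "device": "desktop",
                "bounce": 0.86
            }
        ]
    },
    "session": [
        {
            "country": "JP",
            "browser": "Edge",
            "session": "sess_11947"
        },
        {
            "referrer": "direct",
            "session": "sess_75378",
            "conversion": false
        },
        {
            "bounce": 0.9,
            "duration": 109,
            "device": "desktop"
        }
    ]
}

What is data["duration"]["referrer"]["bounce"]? 0.22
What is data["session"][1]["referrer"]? "direct"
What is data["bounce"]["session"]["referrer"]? "google"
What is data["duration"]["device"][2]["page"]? 100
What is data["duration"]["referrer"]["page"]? 20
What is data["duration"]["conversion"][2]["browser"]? "Safari"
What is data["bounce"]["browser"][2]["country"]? "FR"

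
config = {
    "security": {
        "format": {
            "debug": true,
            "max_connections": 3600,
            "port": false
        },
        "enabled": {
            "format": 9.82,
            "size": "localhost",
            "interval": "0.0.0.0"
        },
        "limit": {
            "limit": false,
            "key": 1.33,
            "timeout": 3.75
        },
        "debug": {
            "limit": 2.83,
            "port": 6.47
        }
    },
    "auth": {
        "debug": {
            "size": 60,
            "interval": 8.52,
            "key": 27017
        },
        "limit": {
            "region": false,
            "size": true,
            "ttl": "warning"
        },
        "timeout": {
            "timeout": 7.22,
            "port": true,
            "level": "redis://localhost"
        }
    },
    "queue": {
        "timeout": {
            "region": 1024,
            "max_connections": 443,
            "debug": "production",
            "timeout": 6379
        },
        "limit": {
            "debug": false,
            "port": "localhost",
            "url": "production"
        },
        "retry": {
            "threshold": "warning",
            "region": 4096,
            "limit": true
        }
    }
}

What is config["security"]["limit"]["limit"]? False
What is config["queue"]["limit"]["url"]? "production"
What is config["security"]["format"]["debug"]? True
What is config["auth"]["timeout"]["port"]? True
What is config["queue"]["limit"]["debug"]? False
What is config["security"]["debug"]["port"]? 6.47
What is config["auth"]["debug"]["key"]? 27017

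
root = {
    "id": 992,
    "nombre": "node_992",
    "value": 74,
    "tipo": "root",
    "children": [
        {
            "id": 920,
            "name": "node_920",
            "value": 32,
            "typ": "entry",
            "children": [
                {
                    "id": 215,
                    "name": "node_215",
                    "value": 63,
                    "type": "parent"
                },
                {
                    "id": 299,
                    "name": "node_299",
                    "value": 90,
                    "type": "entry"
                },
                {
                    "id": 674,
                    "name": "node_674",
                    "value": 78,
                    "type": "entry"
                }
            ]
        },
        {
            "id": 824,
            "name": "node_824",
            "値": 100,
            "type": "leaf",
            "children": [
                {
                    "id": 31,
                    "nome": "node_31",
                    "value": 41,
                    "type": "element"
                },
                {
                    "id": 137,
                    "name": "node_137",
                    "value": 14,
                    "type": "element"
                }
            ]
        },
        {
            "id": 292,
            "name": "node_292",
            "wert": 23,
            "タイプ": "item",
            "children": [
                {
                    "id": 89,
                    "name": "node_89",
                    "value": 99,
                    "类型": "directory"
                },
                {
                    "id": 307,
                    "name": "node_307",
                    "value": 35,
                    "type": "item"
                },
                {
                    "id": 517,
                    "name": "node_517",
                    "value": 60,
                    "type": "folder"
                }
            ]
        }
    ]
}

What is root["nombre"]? "node_992"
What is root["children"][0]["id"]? 920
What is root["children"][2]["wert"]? 23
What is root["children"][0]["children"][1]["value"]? 90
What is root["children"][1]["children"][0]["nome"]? "node_31"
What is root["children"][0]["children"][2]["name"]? "node_674"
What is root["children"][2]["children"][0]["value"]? 99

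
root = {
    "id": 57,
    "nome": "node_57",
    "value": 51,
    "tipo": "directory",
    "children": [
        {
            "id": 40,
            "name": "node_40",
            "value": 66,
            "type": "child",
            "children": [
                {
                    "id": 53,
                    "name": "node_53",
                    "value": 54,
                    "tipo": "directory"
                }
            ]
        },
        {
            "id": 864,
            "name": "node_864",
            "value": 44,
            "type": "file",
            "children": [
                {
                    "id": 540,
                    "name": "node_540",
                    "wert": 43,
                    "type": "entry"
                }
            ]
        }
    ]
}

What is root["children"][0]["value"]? 66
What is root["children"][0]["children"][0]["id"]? 53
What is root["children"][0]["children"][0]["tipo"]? "directory"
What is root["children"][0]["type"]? "child"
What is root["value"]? 51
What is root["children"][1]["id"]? 864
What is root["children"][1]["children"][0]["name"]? "node_540"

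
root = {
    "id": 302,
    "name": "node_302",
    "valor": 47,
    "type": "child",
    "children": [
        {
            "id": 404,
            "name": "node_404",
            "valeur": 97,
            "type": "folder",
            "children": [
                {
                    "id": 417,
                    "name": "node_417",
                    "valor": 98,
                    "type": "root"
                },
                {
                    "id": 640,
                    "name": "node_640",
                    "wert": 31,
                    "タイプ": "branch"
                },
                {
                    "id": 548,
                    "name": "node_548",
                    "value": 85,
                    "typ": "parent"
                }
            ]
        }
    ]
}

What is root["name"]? "node_302"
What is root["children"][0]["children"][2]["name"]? "node_548"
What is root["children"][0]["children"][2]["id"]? 548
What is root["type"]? "child"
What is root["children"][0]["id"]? 404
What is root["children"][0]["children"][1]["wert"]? 31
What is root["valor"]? 47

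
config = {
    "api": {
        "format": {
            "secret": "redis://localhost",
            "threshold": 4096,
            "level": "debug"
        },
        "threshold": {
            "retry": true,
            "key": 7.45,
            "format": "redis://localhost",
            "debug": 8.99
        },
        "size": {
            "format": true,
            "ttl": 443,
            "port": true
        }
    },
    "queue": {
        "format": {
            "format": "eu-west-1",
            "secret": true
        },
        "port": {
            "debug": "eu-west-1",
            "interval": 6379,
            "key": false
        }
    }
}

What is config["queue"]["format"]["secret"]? True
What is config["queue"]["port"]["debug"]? "eu-west-1"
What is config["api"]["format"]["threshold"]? 4096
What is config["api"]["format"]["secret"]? "redis://localhost"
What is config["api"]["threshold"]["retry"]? True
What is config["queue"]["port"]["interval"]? 6379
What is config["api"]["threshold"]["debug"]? 8.99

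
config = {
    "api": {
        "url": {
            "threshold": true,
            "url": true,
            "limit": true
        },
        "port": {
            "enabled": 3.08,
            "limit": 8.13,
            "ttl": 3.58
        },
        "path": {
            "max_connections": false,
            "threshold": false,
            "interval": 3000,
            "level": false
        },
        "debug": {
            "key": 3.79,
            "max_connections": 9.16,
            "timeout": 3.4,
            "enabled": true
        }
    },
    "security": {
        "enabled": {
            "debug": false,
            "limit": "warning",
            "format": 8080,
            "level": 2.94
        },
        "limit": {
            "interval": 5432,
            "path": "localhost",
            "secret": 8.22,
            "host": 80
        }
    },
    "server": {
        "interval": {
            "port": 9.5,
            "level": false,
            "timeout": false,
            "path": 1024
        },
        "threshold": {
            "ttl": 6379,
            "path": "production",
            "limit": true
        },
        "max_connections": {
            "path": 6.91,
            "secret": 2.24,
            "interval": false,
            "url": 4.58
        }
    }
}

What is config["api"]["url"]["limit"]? True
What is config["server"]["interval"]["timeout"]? False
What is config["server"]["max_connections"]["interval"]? False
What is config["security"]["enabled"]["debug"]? False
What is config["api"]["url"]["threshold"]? True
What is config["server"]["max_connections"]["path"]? 6.91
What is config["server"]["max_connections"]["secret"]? 2.24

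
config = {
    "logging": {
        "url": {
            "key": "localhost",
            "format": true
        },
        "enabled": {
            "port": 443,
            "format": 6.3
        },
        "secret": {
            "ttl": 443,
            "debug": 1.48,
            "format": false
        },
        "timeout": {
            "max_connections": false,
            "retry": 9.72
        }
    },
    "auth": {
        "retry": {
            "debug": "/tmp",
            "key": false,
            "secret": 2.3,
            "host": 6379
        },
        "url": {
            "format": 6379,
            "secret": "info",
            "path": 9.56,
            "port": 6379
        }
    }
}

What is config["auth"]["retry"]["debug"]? "/tmp"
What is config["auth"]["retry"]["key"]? False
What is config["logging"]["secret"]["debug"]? 1.48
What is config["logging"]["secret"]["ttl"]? 443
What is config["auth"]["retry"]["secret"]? 2.3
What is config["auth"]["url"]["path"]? 9.56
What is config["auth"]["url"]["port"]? 6379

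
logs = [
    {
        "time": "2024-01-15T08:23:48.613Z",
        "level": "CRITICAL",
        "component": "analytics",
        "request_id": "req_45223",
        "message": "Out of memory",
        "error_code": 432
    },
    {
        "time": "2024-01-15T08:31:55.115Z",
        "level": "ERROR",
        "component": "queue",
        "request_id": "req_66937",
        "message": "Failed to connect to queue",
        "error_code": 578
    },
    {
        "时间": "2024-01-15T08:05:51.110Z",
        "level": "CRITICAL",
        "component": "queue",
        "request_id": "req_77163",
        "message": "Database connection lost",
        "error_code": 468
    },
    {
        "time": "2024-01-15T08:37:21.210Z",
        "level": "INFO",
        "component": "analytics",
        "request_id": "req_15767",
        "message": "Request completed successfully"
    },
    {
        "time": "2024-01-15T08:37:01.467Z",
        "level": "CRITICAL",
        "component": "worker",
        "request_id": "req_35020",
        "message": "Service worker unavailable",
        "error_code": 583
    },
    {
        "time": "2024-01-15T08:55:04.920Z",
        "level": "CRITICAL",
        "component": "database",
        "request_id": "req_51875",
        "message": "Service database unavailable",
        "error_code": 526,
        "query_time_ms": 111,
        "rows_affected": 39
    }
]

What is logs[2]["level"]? "CRITICAL"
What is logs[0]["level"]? "CRITICAL"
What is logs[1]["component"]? "queue"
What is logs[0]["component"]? "analytics"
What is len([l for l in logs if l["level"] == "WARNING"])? 0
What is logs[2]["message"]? "Database connection lost"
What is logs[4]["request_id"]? "req_35020"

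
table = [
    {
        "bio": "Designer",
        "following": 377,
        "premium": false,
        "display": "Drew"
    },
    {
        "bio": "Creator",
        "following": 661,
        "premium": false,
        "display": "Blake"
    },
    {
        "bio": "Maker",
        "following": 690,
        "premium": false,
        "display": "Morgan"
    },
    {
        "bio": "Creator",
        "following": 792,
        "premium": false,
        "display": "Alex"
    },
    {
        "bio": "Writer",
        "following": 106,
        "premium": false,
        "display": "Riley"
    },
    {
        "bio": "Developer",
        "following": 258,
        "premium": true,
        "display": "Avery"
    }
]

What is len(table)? 6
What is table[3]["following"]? 792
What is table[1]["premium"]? False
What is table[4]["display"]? "Riley"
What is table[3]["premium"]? False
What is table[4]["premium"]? False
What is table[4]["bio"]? "Writer"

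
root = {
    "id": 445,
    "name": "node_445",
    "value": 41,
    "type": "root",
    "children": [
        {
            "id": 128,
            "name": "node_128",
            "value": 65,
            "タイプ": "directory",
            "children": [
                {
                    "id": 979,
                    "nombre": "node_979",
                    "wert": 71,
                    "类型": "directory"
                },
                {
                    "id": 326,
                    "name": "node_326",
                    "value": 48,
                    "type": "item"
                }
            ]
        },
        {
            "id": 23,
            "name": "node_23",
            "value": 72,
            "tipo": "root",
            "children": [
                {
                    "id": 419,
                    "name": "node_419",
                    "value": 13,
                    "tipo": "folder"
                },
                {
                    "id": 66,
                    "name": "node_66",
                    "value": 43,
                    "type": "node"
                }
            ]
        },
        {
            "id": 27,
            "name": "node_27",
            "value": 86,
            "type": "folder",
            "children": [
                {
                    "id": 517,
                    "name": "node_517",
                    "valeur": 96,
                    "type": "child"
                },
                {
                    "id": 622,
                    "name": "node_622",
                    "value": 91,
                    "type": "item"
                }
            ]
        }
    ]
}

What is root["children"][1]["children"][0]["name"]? "node_419"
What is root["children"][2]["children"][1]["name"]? "node_622"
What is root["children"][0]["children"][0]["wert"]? 71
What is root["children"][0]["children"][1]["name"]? "node_326"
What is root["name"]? "node_445"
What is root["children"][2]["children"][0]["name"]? "node_517"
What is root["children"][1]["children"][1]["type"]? "node"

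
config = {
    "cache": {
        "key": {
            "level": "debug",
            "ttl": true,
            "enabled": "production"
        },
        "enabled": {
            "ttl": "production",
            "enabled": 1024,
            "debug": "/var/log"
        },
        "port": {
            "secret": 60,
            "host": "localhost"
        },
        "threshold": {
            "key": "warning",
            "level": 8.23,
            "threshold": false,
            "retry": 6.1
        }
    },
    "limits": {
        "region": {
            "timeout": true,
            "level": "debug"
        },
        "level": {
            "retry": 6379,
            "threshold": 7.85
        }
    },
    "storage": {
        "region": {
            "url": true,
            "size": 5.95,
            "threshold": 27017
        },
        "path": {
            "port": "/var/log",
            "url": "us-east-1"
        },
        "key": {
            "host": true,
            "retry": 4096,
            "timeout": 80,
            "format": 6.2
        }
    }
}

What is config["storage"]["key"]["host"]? True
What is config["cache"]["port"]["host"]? "localhost"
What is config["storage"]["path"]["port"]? "/var/log"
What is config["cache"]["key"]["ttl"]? True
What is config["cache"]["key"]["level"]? "debug"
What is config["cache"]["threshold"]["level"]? 8.23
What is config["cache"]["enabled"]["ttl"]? "production"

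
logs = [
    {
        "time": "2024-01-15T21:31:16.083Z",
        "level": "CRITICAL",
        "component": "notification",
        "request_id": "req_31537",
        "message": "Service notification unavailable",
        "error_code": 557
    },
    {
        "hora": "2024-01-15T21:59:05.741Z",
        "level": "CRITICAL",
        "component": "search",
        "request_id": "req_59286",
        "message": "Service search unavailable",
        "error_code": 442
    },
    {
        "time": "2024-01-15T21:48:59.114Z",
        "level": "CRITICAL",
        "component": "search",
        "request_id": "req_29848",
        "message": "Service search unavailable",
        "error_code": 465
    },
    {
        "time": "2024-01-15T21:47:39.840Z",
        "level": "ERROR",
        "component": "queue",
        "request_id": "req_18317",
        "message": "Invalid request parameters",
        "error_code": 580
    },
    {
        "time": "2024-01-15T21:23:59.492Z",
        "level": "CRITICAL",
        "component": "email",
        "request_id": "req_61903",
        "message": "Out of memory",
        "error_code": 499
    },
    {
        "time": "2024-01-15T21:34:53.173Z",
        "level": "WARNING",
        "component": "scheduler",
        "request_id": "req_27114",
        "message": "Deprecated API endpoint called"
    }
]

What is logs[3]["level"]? "ERROR"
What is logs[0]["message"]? "Service notification unavailable"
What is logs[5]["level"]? "WARNING"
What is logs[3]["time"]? "2024-01-15T21:47:39.840Z"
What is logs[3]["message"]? "Invalid request parameters"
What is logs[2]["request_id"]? "req_29848"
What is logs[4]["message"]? "Out of memory"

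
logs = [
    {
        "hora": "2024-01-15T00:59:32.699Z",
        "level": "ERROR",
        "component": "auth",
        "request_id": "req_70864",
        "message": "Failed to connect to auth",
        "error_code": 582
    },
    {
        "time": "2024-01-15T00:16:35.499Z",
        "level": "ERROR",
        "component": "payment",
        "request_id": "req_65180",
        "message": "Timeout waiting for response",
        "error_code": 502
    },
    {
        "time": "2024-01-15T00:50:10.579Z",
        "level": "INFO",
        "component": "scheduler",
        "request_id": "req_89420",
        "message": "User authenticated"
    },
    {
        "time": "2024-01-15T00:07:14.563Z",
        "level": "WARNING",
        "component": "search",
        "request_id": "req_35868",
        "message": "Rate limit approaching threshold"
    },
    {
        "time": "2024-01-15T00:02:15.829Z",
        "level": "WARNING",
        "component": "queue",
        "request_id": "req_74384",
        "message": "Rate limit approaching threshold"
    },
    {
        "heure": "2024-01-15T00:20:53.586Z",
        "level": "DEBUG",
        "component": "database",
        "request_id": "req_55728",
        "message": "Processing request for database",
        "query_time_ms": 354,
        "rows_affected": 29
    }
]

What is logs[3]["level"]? "WARNING"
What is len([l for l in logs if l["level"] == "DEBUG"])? 1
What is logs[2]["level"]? "INFO"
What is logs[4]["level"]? "WARNING"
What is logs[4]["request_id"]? "req_74384"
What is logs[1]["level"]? "ERROR"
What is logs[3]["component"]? "search"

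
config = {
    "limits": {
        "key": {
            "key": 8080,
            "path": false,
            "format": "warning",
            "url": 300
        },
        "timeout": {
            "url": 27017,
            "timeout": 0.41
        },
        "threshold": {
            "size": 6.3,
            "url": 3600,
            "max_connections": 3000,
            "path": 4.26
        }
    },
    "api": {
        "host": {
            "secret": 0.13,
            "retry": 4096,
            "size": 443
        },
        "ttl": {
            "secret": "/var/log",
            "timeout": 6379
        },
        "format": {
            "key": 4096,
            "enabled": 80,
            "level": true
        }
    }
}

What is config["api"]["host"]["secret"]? 0.13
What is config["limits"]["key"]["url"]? 300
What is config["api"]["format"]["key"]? 4096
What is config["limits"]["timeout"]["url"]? 27017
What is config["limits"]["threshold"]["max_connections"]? 3000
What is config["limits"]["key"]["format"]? "warning"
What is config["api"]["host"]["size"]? 443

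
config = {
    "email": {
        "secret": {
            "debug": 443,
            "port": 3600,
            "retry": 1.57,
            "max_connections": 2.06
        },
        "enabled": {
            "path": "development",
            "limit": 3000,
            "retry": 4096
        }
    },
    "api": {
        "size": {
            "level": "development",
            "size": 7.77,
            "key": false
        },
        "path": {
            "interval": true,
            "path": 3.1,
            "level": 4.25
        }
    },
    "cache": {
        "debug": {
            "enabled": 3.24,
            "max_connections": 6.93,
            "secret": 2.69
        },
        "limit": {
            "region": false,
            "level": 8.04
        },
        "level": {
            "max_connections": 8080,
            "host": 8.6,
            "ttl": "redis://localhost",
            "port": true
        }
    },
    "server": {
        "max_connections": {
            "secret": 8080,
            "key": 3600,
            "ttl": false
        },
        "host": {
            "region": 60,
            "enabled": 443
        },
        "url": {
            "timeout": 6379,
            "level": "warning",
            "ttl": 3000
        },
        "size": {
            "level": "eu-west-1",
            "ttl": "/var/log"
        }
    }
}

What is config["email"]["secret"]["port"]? 3600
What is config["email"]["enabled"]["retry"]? 4096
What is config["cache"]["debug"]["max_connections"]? 6.93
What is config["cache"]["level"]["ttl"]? "redis://localhost"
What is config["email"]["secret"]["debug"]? 443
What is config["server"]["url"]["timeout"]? 6379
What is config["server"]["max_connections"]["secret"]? 8080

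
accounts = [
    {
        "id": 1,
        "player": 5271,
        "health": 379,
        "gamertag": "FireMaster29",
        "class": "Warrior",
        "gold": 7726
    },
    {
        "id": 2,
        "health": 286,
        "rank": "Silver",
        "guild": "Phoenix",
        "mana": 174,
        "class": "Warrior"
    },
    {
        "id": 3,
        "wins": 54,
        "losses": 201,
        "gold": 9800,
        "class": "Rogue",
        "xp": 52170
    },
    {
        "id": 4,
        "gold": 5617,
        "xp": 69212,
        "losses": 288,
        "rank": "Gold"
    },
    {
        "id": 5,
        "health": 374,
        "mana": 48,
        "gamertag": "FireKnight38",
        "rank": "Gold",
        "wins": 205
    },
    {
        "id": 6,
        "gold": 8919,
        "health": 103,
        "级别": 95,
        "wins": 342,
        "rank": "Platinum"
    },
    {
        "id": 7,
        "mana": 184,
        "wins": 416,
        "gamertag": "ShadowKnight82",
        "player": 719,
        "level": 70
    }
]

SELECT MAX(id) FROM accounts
7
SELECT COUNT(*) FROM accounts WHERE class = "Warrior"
2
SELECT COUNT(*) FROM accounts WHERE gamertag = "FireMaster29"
1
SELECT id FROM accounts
[1, 2, 3, 4, 5, 6, 7]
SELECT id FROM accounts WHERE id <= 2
[1, 2]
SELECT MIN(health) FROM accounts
103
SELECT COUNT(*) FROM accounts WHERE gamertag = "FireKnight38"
1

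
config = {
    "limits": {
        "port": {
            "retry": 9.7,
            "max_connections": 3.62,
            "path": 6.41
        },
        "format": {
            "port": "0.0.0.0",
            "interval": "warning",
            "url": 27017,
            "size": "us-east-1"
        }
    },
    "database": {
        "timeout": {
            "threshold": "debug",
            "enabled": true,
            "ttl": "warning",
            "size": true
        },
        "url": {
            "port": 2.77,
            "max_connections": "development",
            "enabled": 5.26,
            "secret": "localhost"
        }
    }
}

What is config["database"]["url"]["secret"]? "localhost"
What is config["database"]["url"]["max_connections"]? "development"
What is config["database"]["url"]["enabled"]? 5.26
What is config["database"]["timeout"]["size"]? True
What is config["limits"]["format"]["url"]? 27017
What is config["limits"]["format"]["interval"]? "warning"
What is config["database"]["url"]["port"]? 2.77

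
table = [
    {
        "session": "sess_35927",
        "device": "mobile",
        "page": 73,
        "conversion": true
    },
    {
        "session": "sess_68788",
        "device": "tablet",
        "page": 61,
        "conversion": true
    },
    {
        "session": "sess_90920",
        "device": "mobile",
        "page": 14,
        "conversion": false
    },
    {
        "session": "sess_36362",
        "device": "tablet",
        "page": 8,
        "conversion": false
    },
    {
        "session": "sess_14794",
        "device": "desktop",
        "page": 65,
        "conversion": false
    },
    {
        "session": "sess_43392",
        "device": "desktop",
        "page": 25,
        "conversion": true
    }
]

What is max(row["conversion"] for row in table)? True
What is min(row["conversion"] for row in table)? False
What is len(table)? 6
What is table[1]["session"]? "sess_68788"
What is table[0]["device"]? "mobile"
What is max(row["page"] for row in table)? 73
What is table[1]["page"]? 61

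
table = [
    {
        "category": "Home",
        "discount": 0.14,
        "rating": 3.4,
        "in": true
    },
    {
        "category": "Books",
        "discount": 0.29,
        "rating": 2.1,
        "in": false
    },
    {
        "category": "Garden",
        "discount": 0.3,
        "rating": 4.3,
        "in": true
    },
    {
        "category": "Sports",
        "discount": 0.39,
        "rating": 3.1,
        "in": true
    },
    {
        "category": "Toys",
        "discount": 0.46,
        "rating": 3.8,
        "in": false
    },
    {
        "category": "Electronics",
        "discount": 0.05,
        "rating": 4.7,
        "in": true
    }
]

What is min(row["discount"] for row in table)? 0.05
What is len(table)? 6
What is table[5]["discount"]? 0.05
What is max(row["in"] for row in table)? True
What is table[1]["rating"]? 2.1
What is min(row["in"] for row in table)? False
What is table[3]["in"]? True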